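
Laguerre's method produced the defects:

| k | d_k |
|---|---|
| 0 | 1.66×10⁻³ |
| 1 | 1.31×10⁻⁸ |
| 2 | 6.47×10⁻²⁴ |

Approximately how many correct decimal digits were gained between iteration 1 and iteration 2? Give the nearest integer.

15

Digits gained ≈ log₁₀(d_1/d_2) = log₁₀(1.31×10⁻⁸/6.47×10⁻²⁴) = log₁₀(2.02473e+15) ≈ 15.306.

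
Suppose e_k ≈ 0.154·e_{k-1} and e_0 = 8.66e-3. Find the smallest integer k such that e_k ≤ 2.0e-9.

9

After k steps, e_k ≈ 8.66e-3·0.154^k.
Need 0.154^k ≤ 2.0e-9/8.66e-3 = 2.30947e-07.
k ≥ ln(2.30947e-07)/ln(0.154) = -15.2811/-1.87080 = 8.168.
Smallest integer k = 9.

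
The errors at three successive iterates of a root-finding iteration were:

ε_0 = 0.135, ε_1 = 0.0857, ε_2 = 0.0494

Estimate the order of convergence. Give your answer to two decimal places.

p ≈ ln(ε_2/ε_1) / ln(ε_1/ε_0)
  = ln(0.0494/0.0857) / ln(0.0857/0.135)
  = ln(0.576429) / ln(0.634815)
  = -0.55090 / -0.45442 ≈ 1.21231

1.21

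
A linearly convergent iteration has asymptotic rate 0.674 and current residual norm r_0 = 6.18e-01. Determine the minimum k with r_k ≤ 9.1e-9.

After k steps, r_k ≈ 6.18e-01·0.674^k.
Need 0.674^k ≤ 9.1e-9/6.18e-01 = 1.47249e-08.
k ≥ ln(1.47249e-08)/ln(0.674) = -18.0337/-0.39453 = 45.709.
Smallest integer k = 46.

46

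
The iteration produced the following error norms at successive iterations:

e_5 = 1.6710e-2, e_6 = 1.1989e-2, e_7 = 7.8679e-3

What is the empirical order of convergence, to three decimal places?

p ≈ ln(e_7/e_6) / ln(e_6/e_5)
  = ln(7.8679e-3/1.1989e-2) / ln(1.1989e-2/1.6710e-2)
  = ln(0.65626) / ln(0.717475)
  = -0.421198 / -0.332017 ≈ 1.268604

1.269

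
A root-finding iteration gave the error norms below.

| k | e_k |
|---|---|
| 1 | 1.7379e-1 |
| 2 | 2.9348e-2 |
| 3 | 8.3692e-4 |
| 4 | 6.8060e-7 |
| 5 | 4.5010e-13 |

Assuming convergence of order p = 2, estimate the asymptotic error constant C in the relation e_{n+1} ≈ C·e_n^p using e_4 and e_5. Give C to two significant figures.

0.97

C ≈ e_5 / e_4^2
  = 4.5010e-13 / (6.8060e-7)^2
  = 4.5010e-13 / 4.63216e-13 ≈ 0.97168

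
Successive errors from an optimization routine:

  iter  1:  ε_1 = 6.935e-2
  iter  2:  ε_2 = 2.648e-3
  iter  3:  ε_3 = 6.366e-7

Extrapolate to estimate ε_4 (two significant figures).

First estimate the order: p ≈ ln(ε_3/ε_2) / ln(ε_2/ε_1) = ln(6.366e-7/2.648e-3)/ln(2.648e-3/6.935e-2) = ln(0.000240408)/ln(0.0381831) ≈ 2.5520.
Then ε_4 ≈ ε_3·(ε_3/ε_2)^p = 6.366e-7·(0.000240408)^2.5520 = 6.366e-7·5.81007e-10 ≈ 3.699e-16.

3.7e-16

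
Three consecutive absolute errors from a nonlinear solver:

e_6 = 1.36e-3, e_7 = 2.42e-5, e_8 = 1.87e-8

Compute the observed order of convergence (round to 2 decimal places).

1.78

p ≈ ln(e_8/e_7) / ln(e_7/e_6)
  = ln(1.87e-8/2.42e-5) / ln(2.42e-5/1.36e-3)
  = ln(0.000772727) / ln(0.0177941)
  = -7.16558 / -4.02889 ≈ 1.77855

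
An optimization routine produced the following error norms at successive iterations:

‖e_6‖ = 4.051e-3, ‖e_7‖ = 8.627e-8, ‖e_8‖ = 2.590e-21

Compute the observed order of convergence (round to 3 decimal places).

p ≈ ln(‖e_8‖/‖e_7‖) / ln(‖e_7‖/‖e_6‖)
  = ln(2.590e-21/8.627e-8) / ln(8.627e-8/4.051e-3)
  = ln(3.0022e-14) / ln(2.1296e-05)
  = -31.136846 / -10.756991 ≈ 2.894568

2.895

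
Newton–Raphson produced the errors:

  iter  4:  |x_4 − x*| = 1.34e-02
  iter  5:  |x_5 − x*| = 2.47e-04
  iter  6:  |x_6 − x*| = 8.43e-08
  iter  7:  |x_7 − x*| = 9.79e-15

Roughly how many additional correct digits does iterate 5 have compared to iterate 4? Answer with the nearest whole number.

Digits gained ≈ log₁₀(|x_4 − x*|/|x_5 − x*|) = log₁₀(1.34e-02/2.47e-04) = log₁₀(54.251) ≈ 1.734.

2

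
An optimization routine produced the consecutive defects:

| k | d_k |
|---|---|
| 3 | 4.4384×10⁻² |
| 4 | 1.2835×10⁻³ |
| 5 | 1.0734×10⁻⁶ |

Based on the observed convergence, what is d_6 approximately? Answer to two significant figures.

7.5e-13

First estimate the order: p ≈ ln(d_5/d_4) / ln(d_4/d_3) = ln(1.0734×10⁻⁶/1.2835×10⁻³)/ln(1.2835×10⁻³/4.4384×10⁻²) = ln(0.000836307)/ln(0.0289181) ≈ 2.0000.
Then d_6 ≈ d_5·(d_5/d_4)^p = 1.0734×10⁻⁶·(0.000836307)^2.0000 = 1.0734×10⁻⁶·6.99409e-07 ≈ 7.507e-13.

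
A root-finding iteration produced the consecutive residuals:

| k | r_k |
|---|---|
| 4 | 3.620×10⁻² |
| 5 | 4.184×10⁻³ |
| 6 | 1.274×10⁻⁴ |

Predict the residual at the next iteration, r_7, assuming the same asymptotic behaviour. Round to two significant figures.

4.5e-7

First estimate the order: p ≈ ln(r_6/r_5) / ln(r_5/r_4) = ln(1.274×10⁻⁴/4.184×10⁻³)/ln(4.184×10⁻³/3.620×10⁻²) = ln(0.0304493)/ln(0.11558) ≈ 1.6182.
Then r_7 ≈ r_6·(r_6/r_5)^p = 1.274×10⁻⁴·(0.0304493)^1.6182 = 1.274×10⁻⁴·0.00351661 ≈ 4.48e-07.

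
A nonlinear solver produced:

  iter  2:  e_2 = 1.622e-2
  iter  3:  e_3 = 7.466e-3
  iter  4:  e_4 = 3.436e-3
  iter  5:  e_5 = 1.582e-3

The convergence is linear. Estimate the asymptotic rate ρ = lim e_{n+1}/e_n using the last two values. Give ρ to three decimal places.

ρ ≈ e_5/e_4 = 1.582e-3/3.436e-3 = 0.46042

0.460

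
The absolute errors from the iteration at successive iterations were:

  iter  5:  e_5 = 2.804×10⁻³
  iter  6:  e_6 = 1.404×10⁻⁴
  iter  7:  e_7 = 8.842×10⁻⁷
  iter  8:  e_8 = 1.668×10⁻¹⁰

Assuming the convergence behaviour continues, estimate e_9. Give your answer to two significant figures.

8.3e-17

First estimate the order: p ≈ ln(e_8/e_7) / ln(e_7/e_6) = ln(1.668×10⁻¹⁰/8.842×10⁻⁷)/ln(8.842×10⁻⁷/1.404×10⁻⁴) = ln(0.000188645)/ln(0.00629772) ≈ 1.6923.
Then e_9 ≈ e_8·(e_8/e_7)^p = 1.668×10⁻¹⁰·(0.000188645)^1.6923 = 1.668×10⁻¹⁰·4.98052e-07 ≈ 8.308e-17.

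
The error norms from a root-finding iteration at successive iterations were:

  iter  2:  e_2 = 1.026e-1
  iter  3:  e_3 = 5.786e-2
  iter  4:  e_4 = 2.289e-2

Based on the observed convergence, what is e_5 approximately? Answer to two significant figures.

First estimate the order: p ≈ ln(e_4/e_3) / ln(e_3/e_2) = ln(2.289e-2/5.786e-2)/ln(5.786e-2/1.026e-1) = ln(0.39561)/ln(0.563938) ≈ 1.6189.
Then e_5 ≈ e_4·(e_4/e_3)^p = 2.289e-2·(0.39561)^1.6189 = 2.289e-2·0.222852 ≈ 0.005101.

5.1e-3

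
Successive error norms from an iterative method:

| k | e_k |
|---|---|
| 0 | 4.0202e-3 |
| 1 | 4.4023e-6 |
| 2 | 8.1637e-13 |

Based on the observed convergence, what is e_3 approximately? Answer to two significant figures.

First estimate the order: p ≈ ln(e_2/e_1) / ln(e_1/e_0) = ln(8.1637e-13/4.4023e-6)/ln(4.4023e-6/4.0202e-3) = ln(1.85442e-07)/ln(0.00109505) ≈ 2.2738.
Then e_3 ≈ e_2·(e_2/e_1)^p = 8.1637e-13·(1.85442e-07)^2.2738 = 8.1637e-13·4.9346e-16 ≈ 4.028e-28.

4.0e-28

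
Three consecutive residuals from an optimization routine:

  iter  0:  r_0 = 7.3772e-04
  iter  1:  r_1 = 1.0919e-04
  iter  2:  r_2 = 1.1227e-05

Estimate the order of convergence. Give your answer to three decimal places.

p ≈ ln(r_2/r_1) / ln(r_1/r_0)
  = ln(1.1227e-05/1.0919e-04) / ln(1.0919e-04/7.3772e-04)
  = ln(0.102821) / ln(0.14801)
  = -2.274766 / -1.910475 ≈ 1.190681

1.191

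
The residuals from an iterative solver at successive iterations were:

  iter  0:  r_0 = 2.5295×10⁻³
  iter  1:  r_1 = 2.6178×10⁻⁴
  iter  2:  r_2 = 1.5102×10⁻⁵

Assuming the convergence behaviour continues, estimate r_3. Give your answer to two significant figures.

4.2e-7

First estimate the order: p ≈ ln(r_2/r_1) / ln(r_1/r_0) = ln(1.5102×10⁻⁵/2.6178×10⁻⁴)/ln(2.6178×10⁻⁴/2.5295×10⁻³) = ln(0.0576897)/ln(0.103491) ≈ 1.2576.
Then r_3 ≈ r_2·(r_2/r_1)^p = 1.5102×10⁻⁵·(0.0576897)^1.2576 = 1.5102×10⁻⁵·0.0276667 ≈ 4.178e-07.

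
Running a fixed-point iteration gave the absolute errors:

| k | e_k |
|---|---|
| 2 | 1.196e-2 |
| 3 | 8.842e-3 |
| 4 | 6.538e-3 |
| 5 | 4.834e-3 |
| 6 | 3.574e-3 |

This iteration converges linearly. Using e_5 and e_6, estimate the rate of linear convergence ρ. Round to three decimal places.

0.739

ρ ≈ e_6/e_5 = 3.574e-3/4.834e-3 = 0.73935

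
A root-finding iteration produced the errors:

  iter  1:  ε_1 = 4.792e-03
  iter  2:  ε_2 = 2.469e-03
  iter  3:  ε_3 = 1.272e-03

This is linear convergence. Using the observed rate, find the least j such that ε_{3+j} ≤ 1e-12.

Rate ρ ≈ ε_3/ε_2 = 1.272e-03/2.469e-03 = 0.5152.
After j more steps, ε_{3+j} ≈ 1.272e-03·ρ^j; need ρ^j ≤ 1e-12/1.272e-03 = 7.86164e-10.
j ≥ ln(7.86164e-10)/ln(0.5152) = -20.9639/-0.66320 = 31.610.
So 32 more iterations are needed.

32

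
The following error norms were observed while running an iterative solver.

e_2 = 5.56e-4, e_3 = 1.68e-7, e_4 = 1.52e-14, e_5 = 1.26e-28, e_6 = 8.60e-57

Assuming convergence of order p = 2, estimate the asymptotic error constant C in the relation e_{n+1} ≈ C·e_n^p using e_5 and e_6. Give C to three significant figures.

0.542

C ≈ e_6 / e_5^2
  = 8.60e-57 / (1.26e-28)^2
  = 8.60e-57 / 1.5876e-56 ≈ 0.5417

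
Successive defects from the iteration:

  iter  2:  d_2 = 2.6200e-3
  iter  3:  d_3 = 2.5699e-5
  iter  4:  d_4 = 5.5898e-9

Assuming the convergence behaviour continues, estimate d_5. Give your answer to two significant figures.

1.2e-15

First estimate the order: p ≈ ln(d_4/d_3) / ln(d_3/d_2) = ln(5.5898e-9/2.5699e-5)/ln(2.5699e-5/2.6200e-3) = ln(0.00021751)/ln(0.00980878) ≈ 1.8236.
Then d_5 ≈ d_4·(d_4/d_3)^p = 5.5898e-9·(0.00021751)^1.8236 = 5.5898e-9·2.09424e-07 ≈ 1.171e-15.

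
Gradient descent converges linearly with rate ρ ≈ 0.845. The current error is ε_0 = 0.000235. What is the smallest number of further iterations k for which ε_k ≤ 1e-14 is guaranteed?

After k steps, ε_k ≈ 0.000235·0.845^k.
Need 0.845^k ≤ 1e-14/0.000235 = 4.25532e-11.
k ≥ ln(4.25532e-11)/ln(0.845) = -23.8803/-0.16842 = 141.790.
Smallest integer k = 142.

142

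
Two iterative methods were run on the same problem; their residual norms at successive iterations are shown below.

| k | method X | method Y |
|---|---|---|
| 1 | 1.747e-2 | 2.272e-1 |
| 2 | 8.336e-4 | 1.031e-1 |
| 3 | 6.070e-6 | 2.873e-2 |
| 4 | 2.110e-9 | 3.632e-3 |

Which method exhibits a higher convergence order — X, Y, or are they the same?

same

Method X: p ≈ ln(2.110e-9/6.070e-6)/ln(6.070e-6/8.336e-4) ≈ 1.62.
Method Y: p ≈ ln(3.632e-3/2.873e-2)/ln(2.873e-2/1.031e-1) ≈ 1.62.
Both orders ≈ 1.6 — effectively the same.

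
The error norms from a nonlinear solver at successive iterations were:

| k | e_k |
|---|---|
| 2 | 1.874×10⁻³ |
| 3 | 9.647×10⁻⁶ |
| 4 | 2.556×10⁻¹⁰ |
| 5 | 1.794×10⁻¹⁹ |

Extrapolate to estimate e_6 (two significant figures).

8.8e-38

First estimate the order: p ≈ ln(e_5/e_4) / ln(e_4/e_3) = ln(1.794×10⁻¹⁹/2.556×10⁻¹⁰)/ln(2.556×10⁻¹⁰/9.647×10⁻⁶) = ln(7.01878e-10)/ln(2.64953e-05) ≈ 2.0000.
Then e_6 ≈ e_5·(e_5/e_4)^p = 1.794×10⁻¹⁹·(7.01878e-10)^2.0000 = 1.794×10⁻¹⁹·4.92633e-19 ≈ 8.838e-38.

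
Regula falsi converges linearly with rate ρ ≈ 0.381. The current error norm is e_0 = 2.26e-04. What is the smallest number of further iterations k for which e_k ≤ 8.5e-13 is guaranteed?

After k steps, e_k ≈ 2.26e-04·0.381^k.
Need 0.381^k ≤ 8.5e-13/2.26e-04 = 3.76106e-09.
k ≥ ln(3.76106e-09)/ln(0.381) = -19.3986/-0.96496 = 20.103.
Smallest integer k = 21.

21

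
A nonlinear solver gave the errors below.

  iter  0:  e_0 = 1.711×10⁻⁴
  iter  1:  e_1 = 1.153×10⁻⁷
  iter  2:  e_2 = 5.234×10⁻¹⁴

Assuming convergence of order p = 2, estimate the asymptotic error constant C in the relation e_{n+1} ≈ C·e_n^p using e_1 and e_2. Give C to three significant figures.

C ≈ e_2 / e_1^2
  = 5.234×10⁻¹⁴ / (1.153×10⁻⁷)^2
  = 5.234×10⁻¹⁴ / 1.32941e-14 ≈ 3.9371

3.94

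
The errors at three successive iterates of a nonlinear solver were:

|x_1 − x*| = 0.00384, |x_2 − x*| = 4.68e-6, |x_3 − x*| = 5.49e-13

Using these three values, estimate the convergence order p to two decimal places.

2.38

p ≈ ln(|x_3 − x*|/|x_2 − x*|) / ln(|x_2 − x*|/|x_1 − x*|)
  = ln(5.49e-13/4.68e-6) / ln(4.68e-6/0.00384)
  = ln(1.17308e-07) / ln(0.00121875)
  = -15.95846 / -6.70993 ≈ 2.37833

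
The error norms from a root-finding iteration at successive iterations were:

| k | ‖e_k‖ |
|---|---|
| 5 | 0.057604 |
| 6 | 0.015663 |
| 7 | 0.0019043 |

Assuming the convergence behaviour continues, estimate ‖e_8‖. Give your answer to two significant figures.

First estimate the order: p ≈ ln(‖e_7‖/‖e_6‖) / ln(‖e_6‖/‖e_5‖) = ln(0.0019043/0.015663)/ln(0.015663/0.057604) = ln(0.12158)/ln(0.271908) ≈ 1.6181.
Then ‖e_8‖ ≈ ‖e_7‖·(‖e_7‖/‖e_6‖)^p = 0.0019043·(0.12158)^1.6181 = 0.0019043·0.0330533 ≈ 6.294e-05.

6.3e-5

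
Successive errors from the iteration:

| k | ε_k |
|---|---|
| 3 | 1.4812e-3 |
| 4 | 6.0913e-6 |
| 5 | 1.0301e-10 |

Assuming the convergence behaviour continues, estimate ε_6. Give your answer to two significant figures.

2.9e-20

First estimate the order: p ≈ ln(ε_5/ε_4) / ln(ε_4/ε_3) = ln(1.0301e-10/6.0913e-6)/ln(6.0913e-6/1.4812e-3) = ln(1.6911e-05)/ln(0.00411241) ≈ 2.0000.
Then ε_6 ≈ ε_5·(ε_5/ε_4)^p = 1.0301e-10·(1.6911e-05)^2.0000 = 1.0301e-10·2.85982e-10 ≈ 2.946e-20.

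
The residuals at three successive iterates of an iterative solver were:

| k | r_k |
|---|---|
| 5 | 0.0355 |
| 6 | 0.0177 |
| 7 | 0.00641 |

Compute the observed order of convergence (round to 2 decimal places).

p ≈ ln(r_7/r_6) / ln(r_6/r_5)
  = ln(0.00641/0.0177) / ln(0.0177/0.0355)
  = ln(0.362147) / ln(0.498592)
  = -1.01571 / -0.69597 ≈ 1.45942

1.46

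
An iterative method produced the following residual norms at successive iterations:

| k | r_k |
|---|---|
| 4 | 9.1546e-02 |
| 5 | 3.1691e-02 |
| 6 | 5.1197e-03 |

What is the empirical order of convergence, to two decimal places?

1.72

p ≈ ln(r_6/r_5) / ln(r_5/r_4)
  = ln(5.1197e-03/3.1691e-02) / ln(3.1691e-02/9.1546e-02)
  = ln(0.161551) / ln(0.346176)
  = -1.82293 / -1.06081 ≈ 1.71843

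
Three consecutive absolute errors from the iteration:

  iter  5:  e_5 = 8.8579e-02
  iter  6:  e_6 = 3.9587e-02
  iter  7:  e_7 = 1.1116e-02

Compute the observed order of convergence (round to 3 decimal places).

p ≈ ln(e_7/e_6) / ln(e_6/e_5)
  = ln(1.1116e-02/3.9587e-02) / ln(3.9587e-02/8.8579e-02)
  = ln(0.280799) / ln(0.446912)
  = -1.270116 / -0.805394 ≈ 1.577012

1.577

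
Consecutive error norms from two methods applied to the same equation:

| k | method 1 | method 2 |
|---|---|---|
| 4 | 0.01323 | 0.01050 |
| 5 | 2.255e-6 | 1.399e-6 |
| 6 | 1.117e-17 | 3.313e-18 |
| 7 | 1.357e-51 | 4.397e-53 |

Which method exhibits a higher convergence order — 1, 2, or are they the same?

same

Method 1: p ≈ ln(1.357e-51/1.117e-17)/ln(1.117e-17/2.255e-6) ≈ 3.00.
Method 2: p ≈ ln(4.397e-53/3.313e-18)/ln(3.313e-18/1.399e-6) ≈ 3.00.
Both orders ≈ 3.0 — effectively the same.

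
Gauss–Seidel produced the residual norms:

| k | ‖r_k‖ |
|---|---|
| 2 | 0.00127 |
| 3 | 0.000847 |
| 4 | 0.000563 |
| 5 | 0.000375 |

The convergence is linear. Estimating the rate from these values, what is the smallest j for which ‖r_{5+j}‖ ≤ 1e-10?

38

Rate ρ ≈ ‖r_5‖/‖r_4‖ = 0.000375/0.000563 = 0.6661.
After j more steps, ‖r_{5+j}‖ ≈ 0.000375·ρ^j; need ρ^j ≤ 1e-10/0.000375 = 2.66667e-07.
j ≥ ln(2.66667e-07)/ln(0.6661) = -15.1373/-0.40632 = 37.255.
So 38 more iterations are needed.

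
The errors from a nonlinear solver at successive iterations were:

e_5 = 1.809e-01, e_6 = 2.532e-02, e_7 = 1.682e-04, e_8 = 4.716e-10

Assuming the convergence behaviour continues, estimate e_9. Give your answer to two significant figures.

3.3e-24

First estimate the order: p ≈ ln(e_8/e_7) / ln(e_7/e_6) = ln(4.716e-10/1.682e-04)/ln(1.682e-04/2.532e-02) = ln(2.8038e-06)/ln(0.00664297) ≈ 2.5497.
Then e_9 ≈ e_8·(e_8/e_7)^p = 4.716e-10·(2.8038e-06)^2.5497 = 4.716e-10·6.97302e-15 ≈ 3.288e-24.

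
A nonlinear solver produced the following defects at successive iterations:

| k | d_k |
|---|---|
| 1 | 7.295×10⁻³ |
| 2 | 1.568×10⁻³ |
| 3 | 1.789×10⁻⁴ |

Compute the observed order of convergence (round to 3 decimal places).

p ≈ ln(d_3/d_2) / ln(d_2/d_1)
  = ln(1.789×10⁻⁴/1.568×10⁻³) / ln(1.568×10⁻³/7.295×10⁻³)
  = ln(0.114094) / ln(0.214942)
  = -2.170733 / -1.537387 ≈ 1.411963

1.412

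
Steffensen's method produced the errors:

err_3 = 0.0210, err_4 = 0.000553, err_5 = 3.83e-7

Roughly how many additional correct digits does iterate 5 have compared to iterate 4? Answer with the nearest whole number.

Digits gained ≈ log₁₀(err_4/err_5) = log₁₀(0.000553/3.83e-7) = log₁₀(1443.86) ≈ 3.160.

3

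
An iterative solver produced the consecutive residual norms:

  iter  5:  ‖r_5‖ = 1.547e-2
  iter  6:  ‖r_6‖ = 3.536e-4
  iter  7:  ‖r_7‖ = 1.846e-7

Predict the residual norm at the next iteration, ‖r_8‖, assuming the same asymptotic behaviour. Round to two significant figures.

5.0e-14

First estimate the order: p ≈ ln(‖r_7‖/‖r_6‖) / ln(‖r_6‖/‖r_5‖) = ln(1.846e-7/3.536e-4)/ln(3.536e-4/1.547e-2) = ln(0.000522059)/ln(0.0228571) ≈ 2.0002.
Then ‖r_8‖ ≈ ‖r_7‖·(‖r_7‖/‖r_6‖)^p = 1.846e-7·(0.000522059)^2.0002 = 1.846e-7·2.72134e-07 ≈ 5.024e-14.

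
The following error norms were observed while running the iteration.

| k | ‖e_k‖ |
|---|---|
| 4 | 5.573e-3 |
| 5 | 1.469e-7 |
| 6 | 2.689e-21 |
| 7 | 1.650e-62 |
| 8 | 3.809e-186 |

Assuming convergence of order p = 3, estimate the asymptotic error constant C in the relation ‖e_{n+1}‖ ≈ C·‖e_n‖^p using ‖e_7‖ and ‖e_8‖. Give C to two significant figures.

C ≈ ‖e_8‖ / ‖e_7‖^3
  = 3.809e-186 / (1.650e-62)^3
  = 3.809e-186 / 4.49213e-186 ≈ 0.84793

0.85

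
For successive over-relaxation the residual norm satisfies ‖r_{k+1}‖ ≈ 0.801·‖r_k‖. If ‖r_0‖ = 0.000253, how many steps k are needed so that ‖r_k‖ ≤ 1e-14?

After k steps, ‖r_k‖ ≈ 0.000253·0.801^k.
Need 0.801^k ≤ 1e-14/0.000253 = 3.95257e-11.
k ≥ ln(3.95257e-11)/ln(0.801) = -23.9541/-0.22189 = 107.955.
Smallest integer k = 108.

108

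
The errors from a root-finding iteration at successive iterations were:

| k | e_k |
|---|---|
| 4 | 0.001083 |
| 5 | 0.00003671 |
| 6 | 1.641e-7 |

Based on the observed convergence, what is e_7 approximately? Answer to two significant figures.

First estimate the order: p ≈ ln(e_6/e_5) / ln(e_5/e_4) = ln(1.641e-7/0.00003671)/ln(0.00003671/0.001083) = ln(0.00447017)/ln(0.0338966) ≈ 1.5986.
Then e_7 ≈ e_6·(e_6/e_5)^p = 1.641e-7·(0.00447017)^1.5986 = 1.641e-7·0.000175311 ≈ 2.877e-11.

2.9e-11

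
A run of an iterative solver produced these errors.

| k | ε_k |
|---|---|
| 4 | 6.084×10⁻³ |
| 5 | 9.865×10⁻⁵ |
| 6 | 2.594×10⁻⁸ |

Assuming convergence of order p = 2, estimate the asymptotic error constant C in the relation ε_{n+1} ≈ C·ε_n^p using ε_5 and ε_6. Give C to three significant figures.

C ≈ ε_6 / ε_5^2
  = 2.594×10⁻⁸ / (9.865×10⁻⁵)^2
  = 2.594×10⁻⁸ / 9.73182e-09 ≈ 2.6655

2.67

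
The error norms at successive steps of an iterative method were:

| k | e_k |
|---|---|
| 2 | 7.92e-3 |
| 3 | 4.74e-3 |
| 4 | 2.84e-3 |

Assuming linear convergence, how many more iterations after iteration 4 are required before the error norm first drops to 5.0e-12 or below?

Rate ρ ≈ e_4/e_3 = 2.84e-3/4.74e-3 = 0.5992.
After j more steps, e_{4+j} ≈ 2.84e-3·ρ^j; need ρ^j ≤ 5.0e-12/2.84e-3 = 1.76056e-09.
j ≥ ln(1.76056e-09)/ln(0.5992) = -20.1576/-0.51216 = 39.358.
So 40 more iterations are needed.

40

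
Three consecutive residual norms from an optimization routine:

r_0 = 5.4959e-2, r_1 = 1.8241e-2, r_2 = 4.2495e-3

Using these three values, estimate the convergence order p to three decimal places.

1.321

p ≈ ln(r_2/r_1) / ln(r_1/r_0)
  = ln(4.2495e-3/1.8241e-2) / ln(1.8241e-2/5.4959e-2)
  = ln(0.232964) / ln(0.331902)
  = -1.456871 / -1.102916 ≈ 1.320927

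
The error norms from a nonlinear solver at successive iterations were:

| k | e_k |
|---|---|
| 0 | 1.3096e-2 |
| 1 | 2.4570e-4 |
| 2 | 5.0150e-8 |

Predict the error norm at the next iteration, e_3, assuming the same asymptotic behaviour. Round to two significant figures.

First estimate the order: p ≈ ln(e_2/e_1) / ln(e_1/e_0) = ln(5.0150e-8/2.4570e-4)/ln(2.4570e-4/1.3096e-2) = ln(0.000204111)/ln(0.0187615) ≈ 2.1371.
Then e_3 ≈ e_2·(e_2/e_1)^p = 5.0150e-8·(0.000204111)^2.1371 = 5.0150e-8·1.29962e-08 ≈ 6.518e-16.

6.5e-16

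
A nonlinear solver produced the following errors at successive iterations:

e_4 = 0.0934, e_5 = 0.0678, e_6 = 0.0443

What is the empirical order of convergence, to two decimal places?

1.33

p ≈ ln(e_6/e_5) / ln(e_5/e_4)
  = ln(0.0443/0.0678) / ln(0.0678/0.0934)
  = ln(0.653392) / ln(0.72591)
  = -0.42558 / -0.32033 ≈ 1.32857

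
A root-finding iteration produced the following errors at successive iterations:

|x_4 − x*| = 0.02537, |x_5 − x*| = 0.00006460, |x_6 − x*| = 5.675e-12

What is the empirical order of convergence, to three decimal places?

p ≈ ln(|x_6 − x*|/|x_5 − x*|) / ln(|x_5 − x*|/|x_4 − x*|)
  = ln(5.675e-12/0.00006460) / ln(0.00006460/0.02537)
  = ln(8.78483e-08) / ln(0.00254631)
  = -16.247654 / -5.973110 ≈ 2.720133

2.720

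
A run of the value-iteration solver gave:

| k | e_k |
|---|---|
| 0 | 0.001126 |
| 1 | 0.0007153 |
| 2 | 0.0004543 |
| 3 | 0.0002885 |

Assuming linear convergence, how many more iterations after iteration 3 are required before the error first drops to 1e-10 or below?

33

Rate ρ ≈ e_3/e_2 = 0.0002885/0.0004543 = 0.6350.
After j more steps, e_{3+j} ≈ 0.0002885·ρ^j; need ρ^j ≤ 1e-10/0.0002885 = 3.4662e-07.
j ≥ ln(3.4662e-07)/ln(0.6350) = -14.8750/-0.45413 = 32.755.
So 33 more iterations are needed.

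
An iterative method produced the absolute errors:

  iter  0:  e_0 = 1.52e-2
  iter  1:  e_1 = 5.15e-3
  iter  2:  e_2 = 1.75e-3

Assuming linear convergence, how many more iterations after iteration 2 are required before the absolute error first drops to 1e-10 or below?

16

Rate ρ ≈ e_2/e_1 = 1.75e-3/5.15e-3 = 0.3398.
After j more steps, e_{2+j} ≈ 1.75e-3·ρ^j; need ρ^j ≤ 1e-10/1.75e-3 = 5.71429e-08.
j ≥ ln(5.71429e-08)/ln(0.3398) = -16.6777/-1.07940 = 15.451.
So 16 more iterations are needed.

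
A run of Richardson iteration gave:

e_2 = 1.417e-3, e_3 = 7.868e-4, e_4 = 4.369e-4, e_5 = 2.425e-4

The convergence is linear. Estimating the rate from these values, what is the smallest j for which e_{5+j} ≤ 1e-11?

29

Rate ρ ≈ e_5/e_4 = 2.425e-4/4.369e-4 = 0.5550.
After j more steps, e_{5+j} ≈ 2.425e-4·ρ^j; need ρ^j ≤ 1e-11/2.425e-4 = 4.12371e-08.
j ≥ ln(4.12371e-08)/ln(0.5550) = -17.0039/-0.58879 = 28.879.
So 29 more iterations are needed.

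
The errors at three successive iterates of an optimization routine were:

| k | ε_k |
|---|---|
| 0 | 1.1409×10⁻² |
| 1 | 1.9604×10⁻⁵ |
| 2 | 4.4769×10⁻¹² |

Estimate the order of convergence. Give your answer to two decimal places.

p ≈ ln(ε_2/ε_1) / ln(ε_1/ε_0)
  = ln(4.4769×10⁻¹²/1.9604×10⁻⁵) / ln(1.9604×10⁻⁵/1.1409×10⁻²)
  = ln(2.28367e-07) / ln(0.00171829)
  = -15.29231 / -6.36643 ≈ 2.40202

2.40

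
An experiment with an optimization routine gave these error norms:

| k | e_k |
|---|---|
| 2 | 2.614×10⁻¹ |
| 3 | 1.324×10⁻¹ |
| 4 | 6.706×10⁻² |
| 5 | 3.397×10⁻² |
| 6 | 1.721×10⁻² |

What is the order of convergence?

1

Consecutive ratios: e_6/e_5 = 1.721×10⁻²/3.397×10⁻² = 0.506623, e_5/e_4 = 3.397×10⁻²/6.706×10⁻² = 0.506561.
p ≈ ln(0.506623)/ln(0.506561) = -0.6800/-0.6801 ≈ 1.00.
So the convergence is linear (order 1).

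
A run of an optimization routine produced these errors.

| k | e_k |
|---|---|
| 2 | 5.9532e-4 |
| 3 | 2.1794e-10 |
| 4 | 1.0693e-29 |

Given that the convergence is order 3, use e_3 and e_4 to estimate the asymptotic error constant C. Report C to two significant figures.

1.0

C ≈ e_4 / e_3^3
  = 1.0693e-29 / (2.1794e-10)^3
  = 1.0693e-29 / 1.03517e-29 ≈ 1.033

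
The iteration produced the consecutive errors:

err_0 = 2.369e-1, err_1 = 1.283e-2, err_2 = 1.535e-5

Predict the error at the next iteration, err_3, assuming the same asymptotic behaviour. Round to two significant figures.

First estimate the order: p ≈ ln(err_2/err_1) / ln(err_1/err_0) = ln(1.535e-5/1.283e-2)/ln(1.283e-2/2.369e-1) = ln(0.00119641)/ln(0.0541579) ≈ 2.3075.
Then err_3 ≈ err_2·(err_2/err_1)^p = 1.535e-5·(0.00119641)^2.3075 = 1.535e-5·1.80804e-07 ≈ 2.775e-12.

2.8e-12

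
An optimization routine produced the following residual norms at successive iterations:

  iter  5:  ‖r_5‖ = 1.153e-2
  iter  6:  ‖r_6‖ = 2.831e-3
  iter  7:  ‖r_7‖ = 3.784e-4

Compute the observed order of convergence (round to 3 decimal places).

p ≈ ln(‖r_7‖/‖r_6‖) / ln(‖r_6‖/‖r_5‖)
  = ln(3.784e-4/2.831e-3) / ln(2.831e-3/1.153e-2)
  = ln(0.133663) / ln(0.245533)
  = -2.012434 / -1.404324 ≈ 1.433027

1.433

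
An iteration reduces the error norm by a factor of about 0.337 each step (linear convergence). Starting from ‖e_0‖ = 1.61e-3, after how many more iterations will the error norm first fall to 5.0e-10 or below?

14

After k steps, ‖e_k‖ ≈ 1.61e-3·0.337^k.
Need 0.337^k ≤ 5.0e-10/1.61e-3 = 3.10559e-07.
k ≥ ln(3.10559e-07)/ln(0.337) = -14.9849/-1.08767 = 13.777.
Smallest integer k = 14.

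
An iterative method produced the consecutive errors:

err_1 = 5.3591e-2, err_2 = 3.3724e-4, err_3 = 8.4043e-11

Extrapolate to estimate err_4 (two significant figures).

First estimate the order: p ≈ ln(err_3/err_2) / ln(err_2/err_1) = ln(8.4043e-11/3.3724e-4)/ln(3.3724e-4/5.3591e-2) = ln(2.49208e-07)/ln(0.00629285) ≈ 3.0000.
Then err_4 ≈ err_3·(err_3/err_2)^p = 8.4043e-11·(2.49208e-07)^3.0000 = 8.4043e-11·1.5477e-20 ≈ 1.301e-30.

1.3e-30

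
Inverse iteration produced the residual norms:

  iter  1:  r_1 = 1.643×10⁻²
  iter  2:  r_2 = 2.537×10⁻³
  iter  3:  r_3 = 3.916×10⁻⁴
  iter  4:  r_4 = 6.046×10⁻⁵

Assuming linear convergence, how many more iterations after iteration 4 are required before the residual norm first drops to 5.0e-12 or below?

Rate ρ ≈ r_4/r_3 = 6.046×10⁻⁵/3.916×10⁻⁴ = 0.1544.
After j more steps, r_{4+j} ≈ 6.046×10⁻⁵·ρ^j; need ρ^j ≤ 5.0e-12/6.046×10⁻⁵ = 8.26993e-08.
j ≥ ln(8.26993e-08)/ln(0.1544) = -16.3081/-1.86821 = 8.729.
So 9 more iterations are needed.

9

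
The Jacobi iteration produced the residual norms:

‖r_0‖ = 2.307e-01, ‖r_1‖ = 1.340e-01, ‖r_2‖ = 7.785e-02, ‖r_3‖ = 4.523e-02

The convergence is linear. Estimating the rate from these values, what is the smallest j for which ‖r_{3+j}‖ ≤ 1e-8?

Rate ρ ≈ ‖r_3‖/‖r_2‖ = 4.523e-02/7.785e-02 = 0.5810.
After j more steps, ‖r_{3+j}‖ ≈ 4.523e-02·ρ^j; need ρ^j ≤ 1e-8/4.523e-02 = 2.21092e-07.
j ≥ ln(2.21092e-07)/ln(0.5810) = -15.3247/-0.54300 = 28.222.
So 29 more iterations are needed.

29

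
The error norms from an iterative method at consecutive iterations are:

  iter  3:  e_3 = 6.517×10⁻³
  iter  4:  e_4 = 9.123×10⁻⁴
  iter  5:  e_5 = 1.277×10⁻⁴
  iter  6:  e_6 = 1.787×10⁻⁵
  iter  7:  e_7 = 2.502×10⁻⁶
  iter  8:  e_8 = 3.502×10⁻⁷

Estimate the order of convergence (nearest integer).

Consecutive ratios: e_8/e_7 = 3.502×10⁻⁷/2.502×10⁻⁶ = 0.139968, e_7/e_6 = 2.502×10⁻⁶/1.787×10⁻⁵ = 0.140011.
p ≈ ln(0.139968)/ln(0.140011) = -1.9663/-1.9660 ≈ 1.00.
So the convergence is linear (order 1).

1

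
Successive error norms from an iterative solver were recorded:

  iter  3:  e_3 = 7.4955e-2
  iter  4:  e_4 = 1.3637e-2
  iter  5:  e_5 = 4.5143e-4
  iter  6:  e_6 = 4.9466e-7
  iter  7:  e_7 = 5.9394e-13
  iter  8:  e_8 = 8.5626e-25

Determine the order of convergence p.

Consecutive ratios: e_8/e_7 = 8.5626e-25/5.9394e-13 = 1.44166e-12, e_7/e_6 = 5.9394e-13/4.9466e-7 = 1.2007e-06.
p ≈ ln(1.44166e-12)/ln(1.2007e-06) = -27.2652/-13.6326 ≈ 2.00.
So the convergence is quadratic (order 2).

2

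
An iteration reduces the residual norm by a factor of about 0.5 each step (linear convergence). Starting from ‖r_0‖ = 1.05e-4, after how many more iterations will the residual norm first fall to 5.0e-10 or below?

After k steps, ‖r_k‖ ≈ 1.05e-4·0.5^k.
Need 0.5^k ≤ 5.0e-10/1.05e-4 = 4.7619e-06.
k ≥ ln(4.7619e-06)/ln(0.5) = -12.2549/-0.69315 = 17.680.
Smallest integer k = 18.

18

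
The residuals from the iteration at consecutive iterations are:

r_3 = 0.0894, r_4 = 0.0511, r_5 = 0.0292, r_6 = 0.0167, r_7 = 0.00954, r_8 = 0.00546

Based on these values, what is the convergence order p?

1

Consecutive ratios: r_8/r_7 = 0.00546/0.00954 = 0.572327, r_7/r_6 = 0.00954/0.0167 = 0.571257.
p ≈ ln(0.572327)/ln(0.571257) = -0.5580/-0.5599 ≈ 1.00.
So the convergence is linear (order 1).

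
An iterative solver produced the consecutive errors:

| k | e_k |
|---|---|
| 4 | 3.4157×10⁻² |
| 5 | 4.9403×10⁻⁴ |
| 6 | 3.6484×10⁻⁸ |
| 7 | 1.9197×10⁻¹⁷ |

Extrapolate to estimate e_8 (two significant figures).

First estimate the order: p ≈ ln(e_7/e_6) / ln(e_6/e_5) = ln(1.9197×10⁻¹⁷/3.6484×10⁻⁸)/ln(3.6484×10⁻⁸/4.9403×10⁻⁴) = ln(5.26176e-10)/ln(7.38498e-05) ≈ 2.2458.
Then e_8 ≈ e_7·(e_7/e_6)^p = 1.9197×10⁻¹⁷·(5.26176e-10)^2.2458 = 1.9197×10⁻¹⁷·1.45049e-21 ≈ 2.785e-38.

2.8e-38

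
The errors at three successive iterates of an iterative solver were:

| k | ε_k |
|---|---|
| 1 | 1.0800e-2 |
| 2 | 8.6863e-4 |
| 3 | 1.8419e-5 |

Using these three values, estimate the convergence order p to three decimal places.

p ≈ ln(ε_3/ε_2) / ln(ε_2/ε_1)
  = ln(1.8419e-5/8.6863e-4) / ln(8.6863e-4/1.0800e-2)
  = ln(0.0212047) / ln(0.0804287)
  = -3.853532 / -2.520384 ≈ 1.528946

1.529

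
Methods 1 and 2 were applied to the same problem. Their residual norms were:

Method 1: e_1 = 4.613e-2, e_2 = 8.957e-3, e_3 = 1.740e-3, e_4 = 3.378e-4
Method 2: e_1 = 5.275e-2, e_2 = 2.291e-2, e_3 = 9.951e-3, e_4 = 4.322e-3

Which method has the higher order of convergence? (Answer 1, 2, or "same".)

same

Method 1: p ≈ ln(3.378e-4/1.740e-3)/ln(1.740e-3/8.957e-3) ≈ 1.00.
Method 2: p ≈ ln(4.322e-3/9.951e-3)/ln(9.951e-3/2.291e-2) ≈ 1.00.
Both orders ≈ 1.0 — effectively the same.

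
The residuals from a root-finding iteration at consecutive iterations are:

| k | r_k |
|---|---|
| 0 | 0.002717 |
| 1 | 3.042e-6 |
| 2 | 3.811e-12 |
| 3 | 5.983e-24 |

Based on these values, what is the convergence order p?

2

Consecutive ratios: r_3/r_2 = 5.983e-24/3.811e-12 = 1.56993e-12, r_2/r_1 = 3.811e-12/3.042e-6 = 1.25279e-06.
p ≈ ln(1.56993e-12)/ln(1.25279e-06) = -27.1800/-13.5901 ≈ 2.00.
So the convergence is quadratic (order 2).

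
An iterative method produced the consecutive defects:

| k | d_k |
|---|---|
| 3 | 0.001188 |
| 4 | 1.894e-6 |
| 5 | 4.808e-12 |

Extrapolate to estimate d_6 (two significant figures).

3.1e-23

First estimate the order: p ≈ ln(d_5/d_4) / ln(d_4/d_3) = ln(4.808e-12/1.894e-6)/ln(1.894e-6/0.001188) = ln(2.53854e-06)/ln(0.00159428) ≈ 2.0002.
Then d_6 ≈ d_5·(d_5/d_4)^p = 4.808e-12·(2.53854e-06)^2.0002 = 4.808e-12·6.4276e-12 ≈ 3.09e-23.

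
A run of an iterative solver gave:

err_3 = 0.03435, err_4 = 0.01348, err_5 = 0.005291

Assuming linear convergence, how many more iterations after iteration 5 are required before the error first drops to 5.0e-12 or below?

Rate ρ ≈ err_5/err_4 = 0.005291/0.01348 = 0.3925.
After j more steps, err_{5+j} ≈ 0.005291·ρ^j; need ρ^j ≤ 5.0e-12/0.005291 = 9.45001e-10.
j ≥ ln(9.45001e-10)/ln(0.3925) = -20.7798/-0.93522 = 22.219.
So 23 more iterations are needed.

23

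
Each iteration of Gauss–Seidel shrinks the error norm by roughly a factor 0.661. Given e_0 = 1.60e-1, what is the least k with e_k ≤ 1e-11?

57

After k steps, e_k ≈ 1.60e-1·0.661^k.
Need 0.661^k ≤ 1e-11/1.60e-1 = 6.25e-11.
k ≥ ln(6.25e-11)/ln(0.661) = -23.4959/-0.41400 = 56.753.
Smallest integer k = 57.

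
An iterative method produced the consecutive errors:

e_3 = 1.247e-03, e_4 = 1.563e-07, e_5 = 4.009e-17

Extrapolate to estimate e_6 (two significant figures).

1.1e-40

First estimate the order: p ≈ ln(e_5/e_4) / ln(e_4/e_3) = ln(4.009e-17/1.563e-07)/ln(1.563e-07/1.247e-03) = ln(2.56494e-10)/ln(0.000125341) ≈ 2.4580.
Then e_6 ≈ e_5·(e_5/e_4)^p = 4.009e-17·(2.56494e-10)^2.4580 = 4.009e-17·2.66386e-24 ≈ 1.068e-40.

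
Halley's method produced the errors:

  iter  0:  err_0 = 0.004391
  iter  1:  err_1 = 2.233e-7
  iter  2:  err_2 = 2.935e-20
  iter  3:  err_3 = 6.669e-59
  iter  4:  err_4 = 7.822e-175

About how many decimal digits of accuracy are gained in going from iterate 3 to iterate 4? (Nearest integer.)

116

Digits gained ≈ log₁₀(err_3/err_4) = log₁₀(6.669e-59/7.822e-175) = log₁₀(8.52595e+115) ≈ 115.931.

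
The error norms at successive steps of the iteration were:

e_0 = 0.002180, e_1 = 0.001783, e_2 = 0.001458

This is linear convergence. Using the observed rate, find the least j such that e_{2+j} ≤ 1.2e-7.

Rate ρ ≈ e_2/e_1 = 0.001458/0.001783 = 0.8177.
After j more steps, e_{2+j} ≈ 0.001458·ρ^j; need ρ^j ≤ 1.2e-7/0.001458 = 8.23045e-05.
j ≥ ln(8.23045e-05)/ln(0.8177) = -9.4051/-0.20126 = 46.731.
So 47 more iterations are needed.

47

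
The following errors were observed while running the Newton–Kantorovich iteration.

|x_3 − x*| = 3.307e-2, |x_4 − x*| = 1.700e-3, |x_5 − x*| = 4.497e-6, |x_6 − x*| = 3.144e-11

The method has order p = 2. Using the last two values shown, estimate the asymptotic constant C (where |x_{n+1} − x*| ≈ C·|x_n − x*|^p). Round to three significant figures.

C ≈ |x_6 − x*| / |x_5 − x*|^2
  = 3.144e-11 / (4.497e-6)^2
  = 3.144e-11 / 2.0223e-11 ≈ 1.5547

1.55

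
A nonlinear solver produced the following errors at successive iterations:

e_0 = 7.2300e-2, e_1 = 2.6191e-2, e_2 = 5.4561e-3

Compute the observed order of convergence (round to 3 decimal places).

p ≈ ln(e_2/e_1) / ln(e_1/e_0)
  = ln(5.4561e-3/2.6191e-2) / ln(2.6191e-2/7.2300e-2)
  = ln(0.20832) / ln(0.362254)
  = -1.568680 / -1.015410 ≈ 1.544873

1.545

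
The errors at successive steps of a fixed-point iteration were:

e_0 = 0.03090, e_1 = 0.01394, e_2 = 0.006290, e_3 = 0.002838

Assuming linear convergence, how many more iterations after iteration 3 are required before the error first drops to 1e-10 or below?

Rate ρ ≈ e_3/e_2 = 0.002838/0.006290 = 0.4512.
After j more steps, e_{3+j} ≈ 0.002838·ρ^j; need ρ^j ≤ 1e-10/0.002838 = 3.52361e-08.
j ≥ ln(3.52361e-08)/ln(0.4512) = -17.1612/-0.79584 = 21.564.
So 22 more iterations are needed.

22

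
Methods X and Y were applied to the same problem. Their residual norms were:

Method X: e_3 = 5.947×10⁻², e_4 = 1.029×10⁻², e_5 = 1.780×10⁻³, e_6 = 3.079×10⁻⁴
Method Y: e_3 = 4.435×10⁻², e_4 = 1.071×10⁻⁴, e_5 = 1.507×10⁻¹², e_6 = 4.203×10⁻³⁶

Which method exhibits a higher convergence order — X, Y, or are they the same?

Method X: p ≈ ln(3.079×10⁻⁴/1.780×10⁻³)/ln(1.780×10⁻³/1.029×10⁻²) ≈ 1.00.
Method Y: p ≈ ln(4.203×10⁻³⁶/1.507×10⁻¹²)/ln(1.507×10⁻¹²/1.071×10⁻⁴) ≈ 3.00.
Method Y has the higher order (≈3.0 vs ≈1.0).

Y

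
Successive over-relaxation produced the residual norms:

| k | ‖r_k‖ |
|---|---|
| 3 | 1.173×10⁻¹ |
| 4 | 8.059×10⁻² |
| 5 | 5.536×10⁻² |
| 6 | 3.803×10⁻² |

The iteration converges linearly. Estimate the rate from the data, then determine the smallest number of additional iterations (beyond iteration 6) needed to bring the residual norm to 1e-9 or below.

47

Rate ρ ≈ ‖r_6‖/‖r_5‖ = 3.803×10⁻²/5.536×10⁻² = 0.6870.
After j more steps, ‖r_{6+j}‖ ≈ 3.803×10⁻²·ρ^j; need ρ^j ≤ 1e-9/3.803×10⁻² = 2.6295e-08.
j ≥ ln(2.6295e-08)/ln(0.6870) = -17.4539/-0.37542 = 46.492.
So 47 more iterations are needed.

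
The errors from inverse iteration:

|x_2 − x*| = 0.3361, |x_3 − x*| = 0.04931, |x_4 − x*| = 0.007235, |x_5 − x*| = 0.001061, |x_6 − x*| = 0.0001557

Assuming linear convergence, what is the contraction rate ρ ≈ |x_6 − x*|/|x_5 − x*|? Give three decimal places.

ρ ≈ |x_6 − x*|/|x_5 − x*| = 0.0001557/0.001061 = 0.14675

0.147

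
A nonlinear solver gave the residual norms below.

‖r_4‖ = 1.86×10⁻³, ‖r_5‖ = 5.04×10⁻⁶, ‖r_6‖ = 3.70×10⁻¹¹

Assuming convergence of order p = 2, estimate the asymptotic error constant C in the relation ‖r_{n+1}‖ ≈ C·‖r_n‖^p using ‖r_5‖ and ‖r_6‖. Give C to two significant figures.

C ≈ ‖r_6‖ / ‖r_5‖^2
  = 3.70×10⁻¹¹ / (5.04×10⁻⁶)^2
  = 3.70×10⁻¹¹ / 2.54016e-11 ≈ 1.4566

1.5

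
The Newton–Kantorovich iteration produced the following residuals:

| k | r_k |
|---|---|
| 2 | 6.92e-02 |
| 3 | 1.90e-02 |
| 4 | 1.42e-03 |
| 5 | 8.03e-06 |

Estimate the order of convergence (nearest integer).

2

Consecutive ratios: r_5/r_4 = 8.03e-06/1.42e-03 = 0.00565493, r_4/r_3 = 1.42e-03/1.90e-02 = 0.0747368.
p ≈ ln(0.00565493)/ln(0.0747368) = -5.1752/-2.5938 ≈ 2.00.
So the convergence is quadratic (order 2).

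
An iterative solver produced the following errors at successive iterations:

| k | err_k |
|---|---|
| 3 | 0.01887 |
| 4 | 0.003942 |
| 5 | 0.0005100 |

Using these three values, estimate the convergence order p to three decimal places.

1.306

p ≈ ln(err_5/err_4) / ln(err_4/err_3)
  = ln(0.0005100/0.003942) / ln(0.003942/0.01887)
  = ln(0.129376) / ln(0.208903)
  = -2.045032 / -1.565885 ≈ 1.305991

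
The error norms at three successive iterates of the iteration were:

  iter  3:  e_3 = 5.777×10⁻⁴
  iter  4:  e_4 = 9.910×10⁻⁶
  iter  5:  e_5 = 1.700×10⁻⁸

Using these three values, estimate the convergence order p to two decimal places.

p ≈ ln(e_5/e_4) / ln(e_4/e_3)
  = ln(1.700×10⁻⁸/9.910×10⁻⁶) / ln(9.910×10⁻⁶/5.777×10⁻⁴)
  = ln(0.00171544) / ln(0.0171542)
  = -6.36809 / -4.06551 ≈ 1.56637

1.57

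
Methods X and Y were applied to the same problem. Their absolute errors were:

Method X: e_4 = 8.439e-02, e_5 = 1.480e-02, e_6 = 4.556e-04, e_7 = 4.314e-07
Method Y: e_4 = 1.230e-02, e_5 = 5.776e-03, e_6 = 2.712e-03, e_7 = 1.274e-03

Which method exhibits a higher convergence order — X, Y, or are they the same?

Method X: p ≈ ln(4.314e-07/4.556e-04)/ln(4.556e-04/1.480e-02) ≈ 2.00.
Method Y: p ≈ ln(1.274e-03/2.712e-03)/ln(2.712e-03/5.776e-03) ≈ 1.00.
Method X has the higher order (≈2.0 vs ≈1.0).

X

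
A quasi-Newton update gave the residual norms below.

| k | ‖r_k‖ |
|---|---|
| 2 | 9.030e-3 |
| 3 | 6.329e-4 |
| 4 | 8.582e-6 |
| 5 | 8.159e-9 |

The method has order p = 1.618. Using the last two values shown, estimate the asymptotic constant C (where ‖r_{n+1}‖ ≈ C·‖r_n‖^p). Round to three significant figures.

C ≈ ‖r_5‖ / ‖r_4‖^1.618
  = 8.159e-9 / (8.582e-6)^1.618
  = 8.159e-9 / 6.34667e-09 ≈ 1.2856

1.29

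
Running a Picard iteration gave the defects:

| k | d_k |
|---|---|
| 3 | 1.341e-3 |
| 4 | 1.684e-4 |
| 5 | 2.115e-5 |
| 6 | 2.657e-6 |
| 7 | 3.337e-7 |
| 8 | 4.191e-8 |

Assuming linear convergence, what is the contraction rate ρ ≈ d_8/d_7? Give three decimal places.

ρ ≈ d_8/d_7 = 4.191e-8/3.337e-7 = 0.12559

0.126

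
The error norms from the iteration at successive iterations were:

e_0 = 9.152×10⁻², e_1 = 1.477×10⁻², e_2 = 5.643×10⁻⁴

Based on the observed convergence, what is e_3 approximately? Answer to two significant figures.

First estimate the order: p ≈ ln(e_2/e_1) / ln(e_1/e_0) = ln(5.643×10⁻⁴/1.477×10⁻²)/ln(1.477×10⁻²/9.152×10⁻²) = ln(0.0382058)/ln(0.161385) ≈ 1.7899.
Then e_3 ≈ e_2·(e_2/e_1)^p = 5.643×10⁻⁴·(0.0382058)^1.7899 = 5.643×10⁻⁴·0.00289837 ≈ 1.636e-06.

1.6e-6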